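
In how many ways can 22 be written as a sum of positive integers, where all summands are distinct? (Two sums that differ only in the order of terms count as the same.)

Systematic enumeration (by largest part, then next-largest, …) yields 89.

89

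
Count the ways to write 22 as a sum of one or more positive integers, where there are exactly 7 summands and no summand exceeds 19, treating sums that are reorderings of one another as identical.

131

Direct enumeration gives 131 partitions.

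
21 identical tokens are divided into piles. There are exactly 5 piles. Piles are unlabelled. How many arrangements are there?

101

Enumerating by decreasing first part gives 101 partitions in all.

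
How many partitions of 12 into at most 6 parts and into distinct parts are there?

15

The partitions of 12 that satisfy the conditions:
12
11,1
10,2
9,3
9,2,1
8,4
8,3,1
7,5
7,4,1
7,3,2
6,5,1
6,4,2
6,3,2,1
5,4,3
5,4,2,1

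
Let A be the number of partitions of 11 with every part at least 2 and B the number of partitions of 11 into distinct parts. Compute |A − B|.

2

Partitions of 11 with every part at least 2: 14.
Partitions of 11 into distinct parts: 12.
|14 − 12| = 2.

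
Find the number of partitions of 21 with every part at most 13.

Direct enumeration gives 747 partitions.

747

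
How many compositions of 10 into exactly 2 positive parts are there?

By stars and bars with positive parts, the count is C(9,1) = 9.

9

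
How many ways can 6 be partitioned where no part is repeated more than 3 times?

They are:
6
5, 1
4, 2
4, 1, 1
3, 3
3, 2, 1
3, 1, 1, 1
2, 2, 2
2, 2, 1, 1
Counting gives 9.

9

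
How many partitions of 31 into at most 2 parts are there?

16

They are:
31
30,1
29,2
28,3
27,4
26,5
25,6
24,7
23,8
22,9
21,10
20,11
19,12
18,13
17,14
16,15
That's 16 in total.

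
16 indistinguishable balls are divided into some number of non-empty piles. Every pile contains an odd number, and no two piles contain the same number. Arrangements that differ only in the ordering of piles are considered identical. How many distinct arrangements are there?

They are:
1,15
3,13
5,11
7,9
1,3,5,7
That's 5 in total.

5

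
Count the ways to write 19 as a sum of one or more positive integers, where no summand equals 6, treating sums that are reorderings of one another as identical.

389

Direct enumeration gives 389 partitions.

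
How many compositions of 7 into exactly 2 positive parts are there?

6

Equivalently, choose which 1 of the 6 gaps become plus signs: C(6,1) = 6.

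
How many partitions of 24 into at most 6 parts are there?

532

A full systematic count gives 532.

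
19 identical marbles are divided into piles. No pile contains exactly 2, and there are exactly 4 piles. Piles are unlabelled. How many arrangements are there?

30

A partial list (first 12 by largest part):
16, 1, 1, 1
14, 3, 1, 1
13, 4, 1, 1
12, 5, 1, 1
12, 3, 3, 1
11, 6, 1, 1
11, 4, 3, 1
10, 7, 1, 1
10, 5, 3, 1
10, 4, 4, 1
10, 3, 3, 3
9, 8, 1, 1
…and 18 more, for 30 total.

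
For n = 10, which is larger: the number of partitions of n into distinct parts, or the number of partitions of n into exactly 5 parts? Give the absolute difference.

Partitions of 10 into distinct parts: 10.
Partitions of 10 into exactly 5 parts: 7.
|10 − 7| = 3.

3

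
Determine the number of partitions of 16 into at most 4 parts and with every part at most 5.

5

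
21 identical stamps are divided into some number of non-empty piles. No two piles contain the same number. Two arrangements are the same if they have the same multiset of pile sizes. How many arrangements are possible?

76

Enumerating by decreasing first part gives 76 partitions in all.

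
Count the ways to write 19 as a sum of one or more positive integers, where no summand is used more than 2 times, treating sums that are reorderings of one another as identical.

163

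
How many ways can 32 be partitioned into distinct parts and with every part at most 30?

Counting exhaustively, 388 partitions satisfy the conditions.

388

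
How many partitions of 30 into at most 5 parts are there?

674

Enumerating by decreasing first part gives 674 partitions in all.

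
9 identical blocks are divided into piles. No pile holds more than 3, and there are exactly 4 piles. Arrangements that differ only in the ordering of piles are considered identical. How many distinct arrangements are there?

2

The partitions of 9 that satisfy the conditions:
3,3,2,1
3,2,2,2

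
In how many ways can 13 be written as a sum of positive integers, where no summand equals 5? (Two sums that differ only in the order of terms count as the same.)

79

Counting exhaustively, 79 partitions satisfy the conditions.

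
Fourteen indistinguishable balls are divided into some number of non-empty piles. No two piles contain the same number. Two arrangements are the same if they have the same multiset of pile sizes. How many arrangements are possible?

22

The partitions of 14 that satisfy the conditions:
14
13 + 1
12 + 2
11 + 3
11 + 2 + 1
10 + 4
10 + 3 + 1
9 + 5
9 + 4 + 1
9 + 3 + 2
8 + 6
8 + 5 + 1
8 + 4 + 2
8 + 3 + 2 + 1
7 + 6 + 1
7 + 5 + 2
7 + 4 + 3
7 + 4 + 2 + 1
6 + 5 + 3
6 + 5 + 2 + 1
6 + 4 + 3 + 1
5 + 4 + 3 + 2
Counting gives 22.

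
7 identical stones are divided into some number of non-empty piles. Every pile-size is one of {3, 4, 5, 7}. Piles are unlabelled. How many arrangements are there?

2

Enumerating:
7
4,3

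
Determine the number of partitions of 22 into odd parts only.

89

A full systematic count gives 89.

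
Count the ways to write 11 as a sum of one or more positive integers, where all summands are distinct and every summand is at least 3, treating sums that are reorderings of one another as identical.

4

Enumerating:
11
8+3
7+4
6+5
Counting gives 4.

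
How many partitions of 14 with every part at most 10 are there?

128

Counting exhaustively, 128 partitions satisfy the conditions.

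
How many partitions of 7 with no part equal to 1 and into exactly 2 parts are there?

The partitions of 7 that satisfy the conditions:
5 + 2
4 + 3
Counting gives 2.

2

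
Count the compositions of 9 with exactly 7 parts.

28

A composition of 9 into 7 positive parts is chosen by placing 6 dividers among the 8 gaps between 9 units: C(8,6) = 28.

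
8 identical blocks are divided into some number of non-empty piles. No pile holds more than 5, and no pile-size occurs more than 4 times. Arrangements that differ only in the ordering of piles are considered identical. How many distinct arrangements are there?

15

Listing the qualifying partitions of 8:
5,3
5,2,1
5,1,1,1
4,4
4,3,1
4,2,2
4,2,1,1
4,1,1,1,1
3,3,2
3,3,1,1
3,2,2,1
3,2,1,1,1
2,2,2,2
2,2,2,1,1
2,2,1,1,1,1
That's 15 in total.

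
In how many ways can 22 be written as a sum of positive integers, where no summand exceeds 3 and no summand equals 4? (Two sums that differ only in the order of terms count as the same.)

A partial list (first 12 by largest part):
3 + 3 + 3 + 3 + 3 + 3 + 3 + 1
3 + 3 + 3 + 3 + 3 + 3 + 2 + 2
3 + 3 + 3 + 3 + 3 + 3 + 2 + 1 + 1
3 + 3 + 3 + 3 + 3 + 3 + 1 + 1 + 1 + 1
3 + 3 + 3 + 3 + 3 + 2 + 2 + 2 + 1
3 + 3 + 3 + 3 + 3 + 2 + 2 + 1 + 1 + 1
3 + 3 + 3 + 3 + 3 + 2 + 1 + 1 + 1 + 1 + 1
3 + 3 + 3 + 3 + 3 + 1 + 1 + 1 + 1 + 1 + 1 + 1
3 + 3 + 3 + 3 + 2 + 2 + 2 + 2 + 2
3 + 3 + 3 + 3 + 2 + 2 + 2 + 2 + 1 + 1
3 + 3 + 3 + 3 + 2 + 2 + 2 + 1 + 1 + 1 + 1
3 + 3 + 3 + 3 + 2 + 2 + 1 + 1 + 1 + 1 + 1 + 1
…and 40 more, for 52 total.

52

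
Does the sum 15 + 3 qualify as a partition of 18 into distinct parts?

The parts sum to 18, and the condition 'all summands are distinct' holds.

Yes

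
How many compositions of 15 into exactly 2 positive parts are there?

Place 1 bars in the 14 internal gaps of a row of 15 dots: C(14,1) = 14.

14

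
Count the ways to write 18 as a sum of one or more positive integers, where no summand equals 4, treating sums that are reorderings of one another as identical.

250

There are 250 such partitions.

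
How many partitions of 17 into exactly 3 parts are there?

24

Enumerating:
15,1,1
14,2,1
13,3,1
13,2,2
12,4,1
12,3,2
11,5,1
11,4,2
11,3,3
10,6,1
10,5,2
10,4,3
9,7,1
9,6,2
9,5,3
9,4,4
8,8,1
8,7,2
8,6,3
8,5,4
7,7,3
7,6,4
7,5,5
6,6,5
That's 24 in total.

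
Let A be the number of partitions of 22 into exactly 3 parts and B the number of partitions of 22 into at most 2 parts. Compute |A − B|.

28

Partitions of 22 into exactly 3 parts: 40.
Partitions of 22 into at most 2 parts: 12.
|40 − 12| = 28.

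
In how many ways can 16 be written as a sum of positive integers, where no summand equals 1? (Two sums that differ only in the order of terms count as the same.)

A partial list (first 12 by largest part):
16
14+2
13+3
12+4
12+2+2
11+5
11+3+2
10+6
10+4+2
10+3+3
10+2+2+2
9+7
…and 43 more, for 55 total.

55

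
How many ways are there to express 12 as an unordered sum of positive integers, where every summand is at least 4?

5

Enumerating:
12
8, 4
7, 5
6, 6
4, 4, 4
Counting gives 5.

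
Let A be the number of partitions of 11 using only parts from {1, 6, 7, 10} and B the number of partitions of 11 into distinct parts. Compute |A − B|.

8

Partitions of 11 using only parts from {1, 6, 7, 10}: 4.
Partitions of 11 into distinct parts: 12.
|4 − 12| = 8.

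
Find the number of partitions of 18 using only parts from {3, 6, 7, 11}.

They are:
11,7
6,6,6
6,6,3,3
6,3,3,3,3
3,3,3,3,3,3

5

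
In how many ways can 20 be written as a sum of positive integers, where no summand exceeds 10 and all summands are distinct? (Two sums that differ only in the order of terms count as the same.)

A partial list (first 12 by largest part):
10 + 9 + 1
10 + 8 + 2
10 + 7 + 3
10 + 7 + 2 + 1
10 + 6 + 4
10 + 6 + 3 + 1
10 + 5 + 4 + 1
10 + 5 + 3 + 2
10 + 4 + 3 + 2 + 1
9 + 8 + 3
9 + 8 + 2 + 1
9 + 7 + 4
…and 19 more, for 31 total.

31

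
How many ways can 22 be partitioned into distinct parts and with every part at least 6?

7

Listing the qualifying partitions of 22:
22
6, 16
7, 15
8, 14
9, 13
10, 12
6, 7, 9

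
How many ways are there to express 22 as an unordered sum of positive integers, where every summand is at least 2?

Direct enumeration gives 210 partitions.

210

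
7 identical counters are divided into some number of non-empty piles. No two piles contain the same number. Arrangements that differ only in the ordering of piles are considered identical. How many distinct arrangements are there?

5

Listing the qualifying partitions of 7:
7
1 + 6
2 + 5
3 + 4
1 + 2 + 4
That's 5 in total.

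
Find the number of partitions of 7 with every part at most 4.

11

They are:
4+3
4+2+1
4+1+1+1
3+3+1
3+2+2
3+2+1+1
3+1+1+1+1
2+2+2+1
2+2+1+1+1
2+1+1+1+1+1
1+1+1+1+1+1+1
Counting gives 11.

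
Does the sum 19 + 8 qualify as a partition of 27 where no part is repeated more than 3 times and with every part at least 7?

The parts sum to 27, and the condition 'no summand is used more than 3 times' holds; the condition 'every summand is at least 7' holds.

Yes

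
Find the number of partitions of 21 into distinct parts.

76

A full systematic count gives 76.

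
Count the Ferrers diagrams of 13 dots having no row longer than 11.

Counting exhaustively, 99 partitions satisfy the conditions.

99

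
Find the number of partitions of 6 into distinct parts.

Enumerating:
6
5, 1
4, 2
3, 2, 1
That's 4 in total.

4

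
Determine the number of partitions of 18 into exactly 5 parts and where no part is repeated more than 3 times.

A partial list (first 12 by largest part):
13, 2, 1, 1, 1
12, 3, 1, 1, 1
12, 2, 2, 1, 1
11, 4, 1, 1, 1
11, 3, 2, 1, 1
11, 2, 2, 2, 1
10, 5, 1, 1, 1
10, 4, 2, 1, 1
10, 3, 3, 1, 1
10, 3, 2, 2, 1
9, 6, 1, 1, 1
9, 5, 2, 1, 1
…and 41 more, for 53 total.

53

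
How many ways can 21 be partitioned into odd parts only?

76

Counting exhaustively, 76 partitions satisfy the conditions.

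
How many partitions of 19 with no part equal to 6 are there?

Systematic enumeration (by largest part, then next-largest, …) yields 389.

389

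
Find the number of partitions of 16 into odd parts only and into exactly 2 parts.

Listing the qualifying partitions of 16:
15, 1
13, 3
11, 5
9, 7

4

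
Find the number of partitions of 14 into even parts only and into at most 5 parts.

Listing the qualifying partitions of 14:
14
2 + 12
4 + 10
2 + 2 + 10
6 + 8
2 + 4 + 8
2 + 2 + 2 + 8
2 + 6 + 6
4 + 4 + 6
2 + 2 + 4 + 6
2 + 2 + 2 + 2 + 6
2 + 4 + 4 + 4
2 + 2 + 2 + 4 + 4

13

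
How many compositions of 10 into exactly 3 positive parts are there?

36

By stars and bars with positive parts, the count is C(9,2) = 36.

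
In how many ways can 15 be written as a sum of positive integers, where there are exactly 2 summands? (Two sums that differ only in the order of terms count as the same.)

7

Enumerating:
1+14
2+13
3+12
4+11
5+10
6+9
7+8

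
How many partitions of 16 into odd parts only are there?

32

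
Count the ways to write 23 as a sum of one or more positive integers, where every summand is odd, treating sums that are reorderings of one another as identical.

104

A full systematic count gives 104.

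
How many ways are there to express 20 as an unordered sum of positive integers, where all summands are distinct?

There are too many to list fully; the first 12 (by largest part) are:
20
19,1
18,2
17,3
17,2,1
16,4
16,3,1
15,5
15,4,1
15,3,2
14,6
14,5,1
…and 52 more, for 64 total.

64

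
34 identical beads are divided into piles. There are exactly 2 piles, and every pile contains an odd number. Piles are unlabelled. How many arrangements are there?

9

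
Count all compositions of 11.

Each of the 10 gaps between 11 units is either a break or not: 2^10 = 1024.

1024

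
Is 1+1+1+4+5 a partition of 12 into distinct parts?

No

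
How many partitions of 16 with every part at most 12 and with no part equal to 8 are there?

202

There are 202 such partitions.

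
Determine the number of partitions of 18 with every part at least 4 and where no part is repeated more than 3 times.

16

Enumerating:
18
14 + 4
13 + 5
12 + 6
11 + 7
10 + 8
10 + 4 + 4
9 + 9
9 + 5 + 4
8 + 6 + 4
8 + 5 + 5
7 + 7 + 4
7 + 6 + 5
6 + 6 + 6
6 + 4 + 4 + 4
5 + 5 + 4 + 4
That's 16 in total.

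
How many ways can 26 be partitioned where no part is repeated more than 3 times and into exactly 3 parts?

56

A partial list (first 12 by largest part):
24 + 1 + 1
23 + 2 + 1
22 + 3 + 1
22 + 2 + 2
21 + 4 + 1
21 + 3 + 2
20 + 5 + 1
20 + 4 + 2
20 + 3 + 3
19 + 6 + 1
19 + 5 + 2
19 + 4 + 3
…and 44 more, for 56 total.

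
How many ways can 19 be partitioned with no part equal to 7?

413

There are 413 such partitions.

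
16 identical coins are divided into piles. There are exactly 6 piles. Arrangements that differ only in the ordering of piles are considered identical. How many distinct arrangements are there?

A partial list (first 12 by largest part):
1, 1, 1, 1, 1, 11
1, 1, 1, 1, 2, 10
1, 1, 1, 1, 3, 9
1, 1, 1, 2, 2, 9
1, 1, 1, 1, 4, 8
1, 1, 1, 2, 3, 8
1, 1, 2, 2, 2, 8
1, 1, 1, 1, 5, 7
1, 1, 1, 2, 4, 7
1, 1, 1, 3, 3, 7
1, 1, 2, 2, 3, 7
1, 2, 2, 2, 2, 7
…and 23 more, for 35 total.

35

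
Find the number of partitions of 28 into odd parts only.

222

Systematic enumeration (by largest part, then next-largest, …) yields 222.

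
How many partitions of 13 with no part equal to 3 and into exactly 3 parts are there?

They are:
1+1+11
1+2+10
2+2+9
1+4+8
1+5+7
2+4+7
1+6+6
2+5+6
4+4+5
That's 9 in total.

9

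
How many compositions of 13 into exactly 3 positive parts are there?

66

Place 2 bars in the 12 internal gaps of a row of 13 dots: C(12,2) = 66.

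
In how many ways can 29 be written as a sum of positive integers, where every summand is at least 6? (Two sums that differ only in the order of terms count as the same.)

32

A partial list (first 12 by largest part):
29
23,6
22,7
21,8
20,9
19,10
18,11
17,12
17,6,6
16,13
16,7,6
15,14
…and 20 more, for 32 total.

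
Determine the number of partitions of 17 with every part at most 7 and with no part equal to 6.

Direct enumeration gives 152 partitions.

152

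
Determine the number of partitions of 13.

Enumerating by decreasing first part gives 101 partitions in all.

101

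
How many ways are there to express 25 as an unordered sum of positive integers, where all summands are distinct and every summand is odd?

12

Enumerating:
25
1, 3, 21
1, 5, 19
1, 7, 17
3, 5, 17
1, 9, 15
3, 7, 15
1, 11, 13
3, 9, 13
5, 7, 13
5, 9, 11
1, 3, 5, 7, 9
That's 12 in total.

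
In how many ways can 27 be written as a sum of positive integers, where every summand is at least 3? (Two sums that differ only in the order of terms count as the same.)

Enumerating by decreasing first part gives 191 partitions in all.

191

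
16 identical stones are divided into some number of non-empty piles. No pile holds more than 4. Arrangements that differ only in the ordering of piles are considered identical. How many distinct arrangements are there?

64

A partial list (first 12 by largest part):
4, 4, 4, 4
4, 4, 4, 3, 1
4, 4, 4, 2, 2
4, 4, 4, 2, 1, 1
4, 4, 4, 1, 1, 1, 1
4, 4, 3, 3, 2
4, 4, 3, 3, 1, 1
4, 4, 3, 2, 2, 1
4, 4, 3, 2, 1, 1, 1
4, 4, 3, 1, 1, 1, 1, 1
4, 4, 2, 2, 2, 2
4, 4, 2, 2, 2, 1, 1
…and 52 more, for 64 total.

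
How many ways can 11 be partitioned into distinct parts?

12

Enumerating:
11
10,1
9,2
8,3
8,2,1
7,4
7,3,1
6,5
6,4,1
6,3,2
5,4,2
5,3,2,1
That's 12 in total.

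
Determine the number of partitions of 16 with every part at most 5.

Enumerating by decreasing first part gives 101 partitions in all.

101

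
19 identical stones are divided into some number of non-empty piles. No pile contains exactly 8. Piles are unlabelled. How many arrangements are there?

A full systematic count gives 434.

434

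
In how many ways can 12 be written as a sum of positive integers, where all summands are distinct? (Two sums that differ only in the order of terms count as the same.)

Listing the qualifying partitions of 12:
12
11, 1
10, 2
9, 3
9, 2, 1
8, 4
8, 3, 1
7, 5
7, 4, 1
7, 3, 2
6, 5, 1
6, 4, 2
6, 3, 2, 1
5, 4, 3
5, 4, 2, 1

15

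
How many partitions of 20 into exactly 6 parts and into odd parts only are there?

14

Enumerating:
15 + 1 + 1 + 1 + 1 + 1
13 + 3 + 1 + 1 + 1 + 1
11 + 5 + 1 + 1 + 1 + 1
11 + 3 + 3 + 1 + 1 + 1
9 + 7 + 1 + 1 + 1 + 1
9 + 5 + 3 + 1 + 1 + 1
9 + 3 + 3 + 3 + 1 + 1
7 + 7 + 3 + 1 + 1 + 1
7 + 5 + 5 + 1 + 1 + 1
7 + 5 + 3 + 3 + 1 + 1
7 + 3 + 3 + 3 + 3 + 1
5 + 5 + 5 + 3 + 1 + 1
5 + 5 + 3 + 3 + 3 + 1
5 + 3 + 3 + 3 + 3 + 3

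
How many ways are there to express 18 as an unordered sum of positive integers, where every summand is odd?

46

A partial list (first 12 by largest part):
17+1
15+3
15+1+1+1
13+5
13+3+1+1
13+1+1+1+1+1
11+7
11+5+1+1
11+3+3+1
11+3+1+1+1+1
11+1+1+1+1+1+1+1
9+9
…and 34 more, for 46 total.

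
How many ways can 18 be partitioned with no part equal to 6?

Direct enumeration gives 308 partitions.

308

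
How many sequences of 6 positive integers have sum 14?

1287

Equivalently, choose which 5 of the 13 gaps become plus signs: C(13,5) = 1287.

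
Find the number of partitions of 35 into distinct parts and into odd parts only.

29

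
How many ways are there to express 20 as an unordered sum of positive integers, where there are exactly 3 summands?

33

There are too many to list fully; the first 12 (by largest part) are:
18+1+1
17+2+1
16+3+1
16+2+2
15+4+1
15+3+2
14+5+1
14+4+2
14+3+3
13+6+1
13+5+2
13+4+3
…and 21 more, for 33 total.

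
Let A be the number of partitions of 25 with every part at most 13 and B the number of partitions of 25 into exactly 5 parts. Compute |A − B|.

Partitions of 25 with every part at most 13: 1763.
Partitions of 25 into exactly 5 parts: 192.
|1763 − 192| = 1571.

1571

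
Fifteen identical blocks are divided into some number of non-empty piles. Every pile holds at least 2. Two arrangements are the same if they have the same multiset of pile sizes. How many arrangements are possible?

41

There are too many to list fully; the first 12 (by largest part) are:
15
13, 2
12, 3
11, 4
11, 2, 2
10, 5
10, 3, 2
9, 6
9, 4, 2
9, 3, 3
9, 2, 2, 2
8, 7
…and 29 more, for 41 total.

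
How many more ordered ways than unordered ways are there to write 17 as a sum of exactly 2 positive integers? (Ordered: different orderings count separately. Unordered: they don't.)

8

Compositions: C(16,1) = 16.
Partitions of 17 into exactly 2 parts: 8.
Difference: 16 − 8 = 8.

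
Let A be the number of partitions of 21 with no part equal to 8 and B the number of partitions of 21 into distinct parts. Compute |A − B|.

615

Partitions of 21 with no part equal to 8: 691.
Partitions of 21 into distinct parts: 76.
|691 − 76| = 615.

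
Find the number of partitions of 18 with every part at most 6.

199

A full systematic count gives 199.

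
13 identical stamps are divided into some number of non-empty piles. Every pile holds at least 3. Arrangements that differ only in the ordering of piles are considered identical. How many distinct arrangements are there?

Listing the qualifying partitions of 13:
13
10+3
9+4
8+5
7+6
7+3+3
6+4+3
5+5+3
5+4+4
4+3+3+3
That's 10 in total.

10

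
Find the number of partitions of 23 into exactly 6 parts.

163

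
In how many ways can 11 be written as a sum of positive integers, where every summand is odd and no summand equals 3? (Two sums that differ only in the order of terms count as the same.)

6

The partitions of 11 that satisfy the conditions:
11
1, 1, 9
1, 1, 1, 1, 7
1, 5, 5
1, 1, 1, 1, 1, 1, 5
1, 1, 1, 1, 1, 1, 1, 1, 1, 1, 1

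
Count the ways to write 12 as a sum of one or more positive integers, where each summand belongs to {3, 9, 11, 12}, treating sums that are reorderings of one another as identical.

3

They are:
12
3,9
3,3,3,3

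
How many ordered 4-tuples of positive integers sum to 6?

10

A composition of 6 into 4 positive parts is chosen by placing 3 dividers among the 5 gaps between 6 units: C(5,3) = 10.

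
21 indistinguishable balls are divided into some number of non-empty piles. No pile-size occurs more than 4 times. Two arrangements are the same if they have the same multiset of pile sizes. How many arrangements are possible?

Systematic enumeration (by largest part, then next-largest, …) yields 505.

505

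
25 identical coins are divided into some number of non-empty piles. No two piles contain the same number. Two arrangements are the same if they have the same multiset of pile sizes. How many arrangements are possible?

142

A full systematic count gives 142.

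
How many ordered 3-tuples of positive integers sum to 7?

Place 2 bars in the 6 internal gaps of a row of 7 dots: C(6,2) = 15.

15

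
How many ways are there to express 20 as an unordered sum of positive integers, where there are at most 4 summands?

108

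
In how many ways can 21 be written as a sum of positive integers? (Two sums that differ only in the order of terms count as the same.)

792

Systematic enumeration (by largest part, then next-largest, …) yields 792.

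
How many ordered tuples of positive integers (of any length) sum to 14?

Each of the 13 gaps between 14 units is either a break or not: 2^13 = 8192.

8192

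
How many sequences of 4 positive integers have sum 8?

Equivalently, choose which 3 of the 7 gaps become plus signs: C(7,3) = 35.

35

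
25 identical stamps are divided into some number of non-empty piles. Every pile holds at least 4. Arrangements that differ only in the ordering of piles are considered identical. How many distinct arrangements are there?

A partial list (first 12 by largest part):
25
21,4
20,5
19,6
18,7
17,8
17,4,4
16,9
16,5,4
15,10
15,6,4
15,5,5
…and 45 more, for 57 total.

57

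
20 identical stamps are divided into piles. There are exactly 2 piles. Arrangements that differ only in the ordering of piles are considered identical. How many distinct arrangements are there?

10

Enumerating:
19+1
18+2
17+3
16+4
15+5
14+6
13+7
12+8
11+9
10+10
That's 10 in total.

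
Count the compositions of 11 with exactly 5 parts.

210

Equivalently, choose which 4 of the 10 gaps become plus signs: C(10,4) = 210.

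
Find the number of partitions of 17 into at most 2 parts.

9

Listing the qualifying partitions of 17:
17
1,16
2,15
3,14
4,13
5,12
6,11
7,10
8,9
That's 9 in total.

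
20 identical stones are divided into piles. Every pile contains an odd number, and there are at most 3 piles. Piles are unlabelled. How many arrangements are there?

They are:
1, 19
3, 17
5, 15
7, 13
9, 11
That's 5 in total.

5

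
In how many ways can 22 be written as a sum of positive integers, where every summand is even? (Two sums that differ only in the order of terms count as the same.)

A partial list (first 12 by largest part):
22
20,2
18,4
18,2,2
16,6
16,4,2
16,2,2,2
14,8
14,6,2
14,4,4
14,4,2,2
14,2,2,2,2
…and 44 more, for 56 total.

56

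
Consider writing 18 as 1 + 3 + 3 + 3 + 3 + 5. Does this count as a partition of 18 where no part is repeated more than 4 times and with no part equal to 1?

No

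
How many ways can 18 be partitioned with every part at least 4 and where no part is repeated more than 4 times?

The partitions of 18 that satisfy the conditions:
18
14,4
13,5
12,6
11,7
10,8
10,4,4
9,9
9,5,4
8,6,4
8,5,5
7,7,4
7,6,5
6,6,6
6,4,4,4
5,5,4,4

16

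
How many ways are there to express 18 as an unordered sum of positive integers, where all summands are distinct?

A partial list (first 12 by largest part):
18
17+1
16+2
15+3
15+2+1
14+4
14+3+1
13+5
13+4+1
13+3+2
12+6
12+5+1
…and 34 more, for 46 total.

46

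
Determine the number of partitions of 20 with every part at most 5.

192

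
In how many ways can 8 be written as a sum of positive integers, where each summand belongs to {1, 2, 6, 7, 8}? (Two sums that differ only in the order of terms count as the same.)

9

They are:
8
7, 1
6, 2
6, 1, 1
2, 2, 2, 2
2, 2, 2, 1, 1
2, 2, 1, 1, 1, 1
2, 1, 1, 1, 1, 1, 1
1, 1, 1, 1, 1, 1, 1, 1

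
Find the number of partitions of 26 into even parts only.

101

Systematic enumeration (by largest part, then next-largest, …) yields 101.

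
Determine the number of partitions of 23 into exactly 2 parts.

11

Listing the qualifying partitions of 23:
22,1
21,2
20,3
19,4
18,5
17,6
16,7
15,8
14,9
13,10
12,11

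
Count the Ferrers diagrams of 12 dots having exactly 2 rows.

Listing the qualifying partitions of 12:
11 + 1
10 + 2
9 + 3
8 + 4
7 + 5
6 + 6
That's 6 in total.

6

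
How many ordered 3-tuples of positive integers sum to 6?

Place 2 bars in the 5 internal gaps of a row of 6 dots: C(5,2) = 10.

10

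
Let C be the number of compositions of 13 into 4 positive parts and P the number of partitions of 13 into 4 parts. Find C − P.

202

Compositions: C(12,3) = 220.
Unordered (partitions into 4 parts): 18.
Difference: 220 − 18 = 202.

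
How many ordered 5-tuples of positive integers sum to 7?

15

By stars and bars with positive parts, the count is C(6,4) = 15.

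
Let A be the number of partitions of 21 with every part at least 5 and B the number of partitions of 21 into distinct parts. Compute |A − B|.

Partitions of 21 with every part at least 5: 15.
Partitions of 21 into distinct parts: 76.
|15 − 76| = 61.

61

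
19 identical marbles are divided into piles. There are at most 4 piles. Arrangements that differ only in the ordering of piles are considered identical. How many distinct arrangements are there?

94

A full systematic count gives 94.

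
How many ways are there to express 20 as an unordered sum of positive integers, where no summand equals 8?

There are 550 such partitions.

550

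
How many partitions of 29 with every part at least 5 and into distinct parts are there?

There are too many to list fully; the first 12 (by largest part) are:
29
24+5
23+6
22+7
21+8
20+9
19+10
18+11
18+6+5
17+12
17+7+5
16+13
…and 18 more, for 30 total.

30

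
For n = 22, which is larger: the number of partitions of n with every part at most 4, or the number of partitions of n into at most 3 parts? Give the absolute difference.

84

Partitions of 22 with every part at most 4: 136.
Partitions of 22 into at most 3 parts: 52.
|136 − 52| = 84.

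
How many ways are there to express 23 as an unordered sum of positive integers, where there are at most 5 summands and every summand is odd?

38

A partial list (first 12 by largest part):
23
21,1,1
19,3,1
19,1,1,1,1
17,5,1
17,3,3
17,3,1,1,1
15,7,1
15,5,3
15,5,1,1,1
15,3,3,1,1
13,9,1
…and 26 more, for 38 total.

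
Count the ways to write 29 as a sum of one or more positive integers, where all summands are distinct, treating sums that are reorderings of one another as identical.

256

There are 256 such partitions.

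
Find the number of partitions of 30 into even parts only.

Systematic enumeration (by largest part, then next-largest, …) yields 176.

176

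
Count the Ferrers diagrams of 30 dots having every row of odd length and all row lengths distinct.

18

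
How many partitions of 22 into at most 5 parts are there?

255

There are 255 such partitions.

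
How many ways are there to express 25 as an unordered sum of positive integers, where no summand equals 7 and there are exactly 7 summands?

A full systematic count gives 190.

190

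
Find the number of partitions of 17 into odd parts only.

A partial list (first 12 by largest part):
17
15+1+1
13+3+1
13+1+1+1+1
11+5+1
11+3+3
11+3+1+1+1
11+1+1+1+1+1+1
9+7+1
9+5+3
9+5+1+1+1
9+3+3+1+1
…and 26 more, for 38 total.

38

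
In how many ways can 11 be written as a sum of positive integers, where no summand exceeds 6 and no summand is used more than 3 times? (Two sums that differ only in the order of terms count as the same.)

27

There are too many to list fully; the first 12 (by largest part) are:
6 + 5
6 + 4 + 1
6 + 3 + 2
6 + 3 + 1 + 1
6 + 2 + 2 + 1
6 + 2 + 1 + 1 + 1
5 + 5 + 1
5 + 4 + 2
5 + 4 + 1 + 1
5 + 3 + 3
5 + 3 + 2 + 1
5 + 3 + 1 + 1 + 1
…and 15 more, for 27 total.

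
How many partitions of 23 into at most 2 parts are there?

12

Enumerating:
23
1, 22
2, 21
3, 20
4, 19
5, 18
6, 17
7, 16
8, 15
9, 14
10, 13
11, 12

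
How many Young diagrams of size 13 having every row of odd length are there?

18

Listing the qualifying partitions of 13:
13
1 + 1 + 11
1 + 3 + 9
1 + 1 + 1 + 1 + 9
1 + 5 + 7
3 + 3 + 7
1 + 1 + 1 + 3 + 7
1 + 1 + 1 + 1 + 1 + 1 + 7
3 + 5 + 5
1 + 1 + 1 + 5 + 5
1 + 1 + 3 + 3 + 5
1 + 1 + 1 + 1 + 1 + 3 + 5
1 + 1 + 1 + 1 + 1 + 1 + 1 + 1 + 5
1 + 3 + 3 + 3 + 3
1 + 1 + 1 + 1 + 3 + 3 + 3
1 + 1 + 1 + 1 + 1 + 1 + 1 + 3 + 3
1 + 1 + 1 + 1 + 1 + 1 + 1 + 1 + 1 + 1 + 3
1 + 1 + 1 + 1 + 1 + 1 + 1 + 1 + 1 + 1 + 1 + 1 + 1
Counting gives 18.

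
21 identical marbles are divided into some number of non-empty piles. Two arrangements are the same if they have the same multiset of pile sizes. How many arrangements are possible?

Systematic enumeration (by largest part, then next-largest, …) yields 792.

792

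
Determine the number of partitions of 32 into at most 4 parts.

There are 351 such partitions.

351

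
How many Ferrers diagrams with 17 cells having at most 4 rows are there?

72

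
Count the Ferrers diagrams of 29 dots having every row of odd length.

256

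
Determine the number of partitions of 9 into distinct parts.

8

They are:
9
8 + 1
7 + 2
6 + 3
6 + 2 + 1
5 + 4
5 + 3 + 1
4 + 3 + 2
That's 8 in total.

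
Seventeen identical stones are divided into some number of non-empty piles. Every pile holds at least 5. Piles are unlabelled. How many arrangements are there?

7

The partitions of 17 that satisfy the conditions:
17
12+5
11+6
10+7
9+8
7+5+5
6+6+5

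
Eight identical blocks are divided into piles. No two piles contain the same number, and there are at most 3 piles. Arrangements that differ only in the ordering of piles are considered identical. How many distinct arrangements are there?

6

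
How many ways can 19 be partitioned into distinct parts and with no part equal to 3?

34

There are too many to list fully; the first 12 (by largest part) are:
19
18,1
17,2
16,2,1
15,4
14,5
14,4,1
13,6
13,5,1
13,4,2
12,7
12,6,1
…and 22 more, for 34 total.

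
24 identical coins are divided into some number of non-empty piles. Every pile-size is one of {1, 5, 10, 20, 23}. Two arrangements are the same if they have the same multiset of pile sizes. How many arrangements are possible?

The partitions of 24 that satisfy the conditions:
23, 1
20, 1, 1, 1, 1
10, 10, 1, 1, 1, 1
10, 5, 5, 1, 1, 1, 1
10, 5, 1, 1, 1, 1, 1, 1, 1, 1, 1
10, 1, 1, 1, 1, 1, 1, 1, 1, 1, 1, 1, 1, 1, 1
5, 5, 5, 5, 1, 1, 1, 1
5, 5, 5, 1, 1, 1, 1, 1, 1, 1, 1, 1
5, 5, 1, 1, 1, 1, 1, 1, 1, 1, 1, 1, 1, 1, 1, 1
5, 1, 1, 1, 1, 1, 1, 1, 1, 1, 1, 1, 1, 1, 1, 1, 1, 1, 1, 1
1, 1, 1, 1, 1, 1, 1, 1, 1, 1, 1, 1, 1, 1, 1, 1, 1, 1, 1, 1, 1, 1, 1, 1
Counting gives 11.

11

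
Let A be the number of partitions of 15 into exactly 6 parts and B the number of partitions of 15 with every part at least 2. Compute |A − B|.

15

Partitions of 15 into exactly 6 parts: 26.
Partitions of 15 with every part at least 2: 41.
|26 − 41| = 15.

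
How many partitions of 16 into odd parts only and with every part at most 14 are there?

31

There are too many to list fully; the first 12 (by largest part) are:
13,3
13,1,1,1
11,5
11,3,1,1
11,1,1,1,1,1
9,7
9,5,1,1
9,3,3,1
9,3,1,1,1,1
9,1,1,1,1,1,1,1
7,7,1,1
7,5,3,1
…and 19 more, for 31 total.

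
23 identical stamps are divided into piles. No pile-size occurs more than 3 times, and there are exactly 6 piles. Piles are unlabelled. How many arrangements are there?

Enumerating by decreasing first part gives 138 partitions in all.

138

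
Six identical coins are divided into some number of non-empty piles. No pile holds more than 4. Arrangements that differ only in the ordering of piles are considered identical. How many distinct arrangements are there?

Enumerating:
4+2
4+1+1
3+3
3+2+1
3+1+1+1
2+2+2
2+2+1+1
2+1+1+1+1
1+1+1+1+1+1
Counting gives 9.

9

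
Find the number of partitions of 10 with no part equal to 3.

27

There are too many to list fully; the first 12 (by largest part) are:
10
9,1
8,2
8,1,1
7,2,1
7,1,1,1
6,4
6,2,2
6,2,1,1
6,1,1,1,1
5,5
5,4,1
…and 15 more, for 27 total.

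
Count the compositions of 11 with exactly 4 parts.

A composition of 11 into 4 positive parts is chosen by placing 3 dividers among the 10 gaps between 11 units: C(10,3) = 120.

120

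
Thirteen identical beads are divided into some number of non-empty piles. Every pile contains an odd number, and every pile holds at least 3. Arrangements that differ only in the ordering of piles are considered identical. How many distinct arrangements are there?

3

Enumerating:
13
3+3+7
3+5+5
That's 3 in total.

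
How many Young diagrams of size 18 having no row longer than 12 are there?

366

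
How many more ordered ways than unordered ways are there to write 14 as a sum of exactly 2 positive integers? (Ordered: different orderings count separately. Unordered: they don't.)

Compositions: C(13,1) = 13.
Unordered (partitions into 2 parts): 7.
Difference: 13 − 7 = 6.

6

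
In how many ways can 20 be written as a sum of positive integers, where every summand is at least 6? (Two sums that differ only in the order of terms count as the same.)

8

The partitions of 20 that satisfy the conditions:
20
14,6
13,7
12,8
11,9
10,10
8,6,6
7,7,6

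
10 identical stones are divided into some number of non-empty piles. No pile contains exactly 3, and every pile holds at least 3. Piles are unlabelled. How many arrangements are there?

The partitions of 10 that satisfy the conditions:
10
6+4
5+5
That's 3 in total.

3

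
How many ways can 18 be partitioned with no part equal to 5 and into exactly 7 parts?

35

A partial list (first 12 by largest part):
12, 1, 1, 1, 1, 1, 1
11, 2, 1, 1, 1, 1, 1
10, 3, 1, 1, 1, 1, 1
10, 2, 2, 1, 1, 1, 1
9, 4, 1, 1, 1, 1, 1
9, 3, 2, 1, 1, 1, 1
9, 2, 2, 2, 1, 1, 1
8, 4, 2, 1, 1, 1, 1
8, 3, 3, 1, 1, 1, 1
8, 3, 2, 2, 1, 1, 1
8, 2, 2, 2, 2, 1, 1
7, 6, 1, 1, 1, 1, 1
…and 23 more, for 35 total.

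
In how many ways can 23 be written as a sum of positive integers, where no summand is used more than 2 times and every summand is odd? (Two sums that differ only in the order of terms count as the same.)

A partial list (first 12 by largest part):
23
1+1+21
1+3+19
1+5+17
3+3+17
1+7+15
3+5+15
1+1+3+3+15
1+9+13
3+7+13
5+5+13
1+1+3+5+13
…and 14 more, for 26 total.

26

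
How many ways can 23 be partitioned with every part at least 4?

39

There are too many to list fully; the first 12 (by largest part) are:
23
19, 4
18, 5
17, 6
16, 7
15, 8
15, 4, 4
14, 9
14, 5, 4
13, 10
13, 6, 4
13, 5, 5
…and 27 more, for 39 total.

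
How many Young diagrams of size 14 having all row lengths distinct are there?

22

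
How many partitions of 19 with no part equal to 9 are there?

448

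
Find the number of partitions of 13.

There are 101 such partitions.

101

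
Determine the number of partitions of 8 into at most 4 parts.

They are:
8
7, 1
6, 2
6, 1, 1
5, 3
5, 2, 1
5, 1, 1, 1
4, 4
4, 3, 1
4, 2, 2
4, 2, 1, 1
3, 3, 2
3, 3, 1, 1
3, 2, 2, 1
2, 2, 2, 2

15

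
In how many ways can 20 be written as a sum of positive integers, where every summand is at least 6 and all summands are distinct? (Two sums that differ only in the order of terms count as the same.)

Listing the qualifying partitions of 20:
20
6, 14
7, 13
8, 12
9, 11
That's 5 in total.

5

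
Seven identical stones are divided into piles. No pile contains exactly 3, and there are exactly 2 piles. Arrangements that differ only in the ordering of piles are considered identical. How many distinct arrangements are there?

The partitions of 7 that satisfy the conditions:
6 + 1
5 + 2

2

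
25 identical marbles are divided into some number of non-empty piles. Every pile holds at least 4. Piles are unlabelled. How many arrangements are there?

A partial list (first 12 by largest part):
25
4, 21
5, 20
6, 19
7, 18
8, 17
4, 4, 17
9, 16
4, 5, 16
10, 15
4, 6, 15
5, 5, 15
…and 45 more, for 57 total.

57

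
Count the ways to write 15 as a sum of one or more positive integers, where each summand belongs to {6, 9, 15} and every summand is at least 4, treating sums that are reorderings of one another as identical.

Enumerating:
15
9,6
That's 2 in total.

2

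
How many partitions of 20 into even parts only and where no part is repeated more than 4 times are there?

34

There are too many to list fully; the first 12 (by largest part) are:
20
18+2
16+4
16+2+2
14+6
14+4+2
14+2+2+2
12+8
12+6+2
12+4+4
12+4+2+2
12+2+2+2+2
…and 22 more, for 34 total.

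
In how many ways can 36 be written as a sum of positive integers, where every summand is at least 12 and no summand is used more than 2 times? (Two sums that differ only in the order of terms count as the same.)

8

Enumerating:
36
24+12
23+13
22+14
21+15
20+16
19+17
18+18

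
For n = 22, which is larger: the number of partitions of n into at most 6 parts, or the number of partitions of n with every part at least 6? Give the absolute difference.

380

Partitions of 22 into at most 6 parts: 391.
Partitions of 22 with every part at least 6: 11.
|391 − 11| = 380.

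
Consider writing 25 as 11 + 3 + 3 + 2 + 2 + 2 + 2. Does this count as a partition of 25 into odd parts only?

No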